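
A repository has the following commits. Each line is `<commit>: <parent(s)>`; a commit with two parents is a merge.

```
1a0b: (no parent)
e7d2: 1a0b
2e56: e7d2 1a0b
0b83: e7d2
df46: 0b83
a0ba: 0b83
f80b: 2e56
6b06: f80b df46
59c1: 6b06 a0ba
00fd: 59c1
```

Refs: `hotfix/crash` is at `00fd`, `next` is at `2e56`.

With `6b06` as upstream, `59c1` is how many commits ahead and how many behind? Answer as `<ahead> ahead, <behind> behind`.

2 ahead, 0 behind

Reachable from 59c1: {0b83, 1a0b, 2e56, 59c1, 6b06, a0ba, df46, e7d2, f80b}.
Reachable from 6b06: {0b83, 1a0b, 2e56, 6b06, df46, e7d2, f80b}.
Only in 59c1's history (ahead): {59c1, a0ba} — 2.
Only in 6b06's history (behind): {} — 0.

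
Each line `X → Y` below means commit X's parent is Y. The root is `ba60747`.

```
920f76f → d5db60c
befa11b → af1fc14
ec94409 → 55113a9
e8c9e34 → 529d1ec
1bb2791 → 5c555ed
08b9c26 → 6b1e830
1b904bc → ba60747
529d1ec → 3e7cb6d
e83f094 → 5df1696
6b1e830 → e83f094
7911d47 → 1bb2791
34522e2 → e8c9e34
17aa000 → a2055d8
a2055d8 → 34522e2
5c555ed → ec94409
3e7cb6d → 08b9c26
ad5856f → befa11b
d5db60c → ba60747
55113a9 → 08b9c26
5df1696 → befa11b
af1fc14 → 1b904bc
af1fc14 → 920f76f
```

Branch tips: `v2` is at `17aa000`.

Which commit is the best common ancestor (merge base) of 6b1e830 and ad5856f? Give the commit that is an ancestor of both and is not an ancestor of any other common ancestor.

befa11b

Ancestors of 6b1e830: {1b904bc, 5df1696, 6b1e830, 920f76f, af1fc14, ba60747, befa11b, d5db60c, e83f094}.
Ancestors of ad5856f: {1b904bc, 920f76f, ad5856f, af1fc14, ba60747, befa11b, d5db60c}.
Common ancestors: {1b904bc, 920f76f, af1fc14, ba60747, befa11b, d5db60c}.
Among these, befa11b is not an ancestor of any other common ancestor — it is the merge base.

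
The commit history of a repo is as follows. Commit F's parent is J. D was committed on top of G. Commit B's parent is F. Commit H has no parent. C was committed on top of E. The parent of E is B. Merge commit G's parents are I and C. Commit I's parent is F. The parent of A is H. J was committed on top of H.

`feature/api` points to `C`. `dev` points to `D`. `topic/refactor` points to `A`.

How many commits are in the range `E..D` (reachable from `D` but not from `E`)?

4

Reachable from D: {B, C, D, E, F, G, H, I, J}.
Reachable from E: {B, E, F, H, J}.
In D's history but not E's: {C, D, G, I} — 4 commits.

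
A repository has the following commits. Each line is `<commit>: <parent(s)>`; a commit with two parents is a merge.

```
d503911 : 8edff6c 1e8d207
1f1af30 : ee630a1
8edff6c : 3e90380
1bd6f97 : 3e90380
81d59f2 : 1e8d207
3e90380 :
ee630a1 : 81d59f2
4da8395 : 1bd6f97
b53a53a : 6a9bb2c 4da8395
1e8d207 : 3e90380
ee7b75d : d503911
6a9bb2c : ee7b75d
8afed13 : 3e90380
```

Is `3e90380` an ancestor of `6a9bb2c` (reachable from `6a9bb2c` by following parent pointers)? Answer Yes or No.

Yes

Ancestors of 6a9bb2c (commits reachable by following parents): {1e8d207, 3e90380, 6a9bb2c, 8edff6c, d503911, ee7b75d}.
3e90380 is in that set, so it is an ancestor of 6a9bb2c.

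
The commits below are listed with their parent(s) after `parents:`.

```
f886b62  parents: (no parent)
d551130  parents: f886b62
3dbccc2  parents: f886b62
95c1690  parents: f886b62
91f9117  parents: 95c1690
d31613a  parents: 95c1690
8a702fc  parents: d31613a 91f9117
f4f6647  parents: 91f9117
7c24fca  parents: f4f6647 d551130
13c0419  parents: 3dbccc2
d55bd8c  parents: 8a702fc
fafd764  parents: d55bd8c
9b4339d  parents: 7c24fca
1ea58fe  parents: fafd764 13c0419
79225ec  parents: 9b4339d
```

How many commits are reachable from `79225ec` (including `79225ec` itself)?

Walking parent pointers from 79225ec: reachable set = {79225ec, 7c24fca, 91f9117, 95c1690, 9b4339d, d551130, f4f6647, f886b62}.
That is 8 commits.

8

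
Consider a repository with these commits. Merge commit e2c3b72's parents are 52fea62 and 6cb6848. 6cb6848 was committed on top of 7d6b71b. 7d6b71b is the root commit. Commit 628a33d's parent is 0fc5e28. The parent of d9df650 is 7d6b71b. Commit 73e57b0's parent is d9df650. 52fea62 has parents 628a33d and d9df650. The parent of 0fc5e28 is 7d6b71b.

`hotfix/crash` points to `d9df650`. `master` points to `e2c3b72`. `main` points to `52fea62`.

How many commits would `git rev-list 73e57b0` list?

Walking parent pointers from 73e57b0: reachable set = {73e57b0, 7d6b71b, d9df650}.
That is 3 commits.

3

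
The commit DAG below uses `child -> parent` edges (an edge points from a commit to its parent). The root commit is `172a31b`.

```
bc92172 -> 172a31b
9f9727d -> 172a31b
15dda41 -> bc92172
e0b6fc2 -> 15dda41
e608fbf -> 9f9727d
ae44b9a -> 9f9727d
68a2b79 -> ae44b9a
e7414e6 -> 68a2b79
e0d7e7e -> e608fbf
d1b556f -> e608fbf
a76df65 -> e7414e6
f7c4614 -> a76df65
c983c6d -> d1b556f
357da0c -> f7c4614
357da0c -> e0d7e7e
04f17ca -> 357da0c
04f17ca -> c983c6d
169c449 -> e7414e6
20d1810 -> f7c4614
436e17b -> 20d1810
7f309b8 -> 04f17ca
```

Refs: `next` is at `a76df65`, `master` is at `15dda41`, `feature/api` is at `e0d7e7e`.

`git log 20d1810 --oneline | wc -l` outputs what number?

8

Walking parent pointers from 20d1810: reachable set = {172a31b, 20d1810, 68a2b79, 9f9727d, a76df65, ae44b9a, e7414e6, f7c4614}.
That is 8 commits.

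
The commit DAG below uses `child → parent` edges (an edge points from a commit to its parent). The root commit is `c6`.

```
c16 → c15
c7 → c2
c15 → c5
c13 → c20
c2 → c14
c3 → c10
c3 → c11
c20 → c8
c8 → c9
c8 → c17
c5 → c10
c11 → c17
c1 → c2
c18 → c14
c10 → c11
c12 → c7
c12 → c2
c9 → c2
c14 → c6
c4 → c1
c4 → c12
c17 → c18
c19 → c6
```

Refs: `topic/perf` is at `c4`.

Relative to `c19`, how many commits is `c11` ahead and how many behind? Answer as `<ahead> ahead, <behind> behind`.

4 ahead, 1 behind

Reachable from c11: {c11, c14, c17, c18, c6}.
Reachable from c19: {c19, c6}.
Only in c11's history (ahead): {c11, c14, c17, c18} — 4.
Only in c19's history (behind): {c19} — 1.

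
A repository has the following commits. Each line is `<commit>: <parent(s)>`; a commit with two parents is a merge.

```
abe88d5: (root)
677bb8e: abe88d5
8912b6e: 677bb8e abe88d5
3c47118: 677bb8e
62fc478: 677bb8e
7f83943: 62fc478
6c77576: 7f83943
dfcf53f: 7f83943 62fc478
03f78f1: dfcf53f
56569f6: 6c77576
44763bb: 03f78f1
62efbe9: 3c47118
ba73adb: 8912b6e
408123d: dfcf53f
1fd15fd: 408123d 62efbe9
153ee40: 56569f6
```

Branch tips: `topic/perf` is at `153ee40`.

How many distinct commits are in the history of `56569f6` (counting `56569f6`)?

6

Walking parent pointers from 56569f6: reachable set = {56569f6, 62fc478, 677bb8e, 6c77576, 7f83943, abe88d5}.
That is 6 commits.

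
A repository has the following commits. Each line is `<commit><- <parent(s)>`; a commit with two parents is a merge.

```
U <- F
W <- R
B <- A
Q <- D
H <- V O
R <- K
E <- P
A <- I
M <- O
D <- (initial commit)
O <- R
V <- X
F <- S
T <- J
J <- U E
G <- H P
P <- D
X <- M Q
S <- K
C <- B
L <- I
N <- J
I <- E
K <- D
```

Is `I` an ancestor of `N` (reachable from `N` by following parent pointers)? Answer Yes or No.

Ancestors of N: {D, E, F, J, K, N, P, S, U}.
I is not in that set, so it is not an ancestor of N.

No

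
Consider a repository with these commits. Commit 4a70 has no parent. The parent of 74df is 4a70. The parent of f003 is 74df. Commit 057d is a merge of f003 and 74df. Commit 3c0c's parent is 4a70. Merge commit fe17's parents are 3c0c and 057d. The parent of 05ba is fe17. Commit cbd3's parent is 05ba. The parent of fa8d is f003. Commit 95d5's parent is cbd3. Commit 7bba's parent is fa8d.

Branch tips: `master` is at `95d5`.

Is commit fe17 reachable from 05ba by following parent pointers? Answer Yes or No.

Ancestors of 05ba (commits reachable by following parents): {057d, 05ba, 3c0c, 4a70, 74df, f003, fe17}.
fe17 is in that set, so it is an ancestor of 05ba.

Yes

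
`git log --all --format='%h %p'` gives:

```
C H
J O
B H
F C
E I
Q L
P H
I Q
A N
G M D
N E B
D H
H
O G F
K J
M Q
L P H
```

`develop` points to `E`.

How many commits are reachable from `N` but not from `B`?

Reachable from N: {B, E, H, I, L, N, P, Q}.
Reachable from B: {B, H}.
In N's history but not B's: {E, I, L, N, P, Q} — 6 commits.

6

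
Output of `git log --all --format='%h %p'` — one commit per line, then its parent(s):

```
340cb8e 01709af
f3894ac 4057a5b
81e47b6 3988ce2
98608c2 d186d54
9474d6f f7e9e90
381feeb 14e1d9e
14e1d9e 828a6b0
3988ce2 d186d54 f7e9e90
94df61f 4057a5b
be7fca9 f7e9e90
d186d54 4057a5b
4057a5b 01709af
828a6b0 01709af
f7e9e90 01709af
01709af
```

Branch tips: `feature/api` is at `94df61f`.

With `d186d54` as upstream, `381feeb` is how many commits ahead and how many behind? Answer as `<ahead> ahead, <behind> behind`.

Reachable from 381feeb: {01709af, 14e1d9e, 381feeb, 828a6b0}.
Reachable from d186d54: {01709af, 4057a5b, d186d54}.
Only in 381feeb's history (ahead): {14e1d9e, 381feeb, 828a6b0} — 3.
Only in d186d54's history (behind): {4057a5b, d186d54} — 2.

3 ahead, 2 behind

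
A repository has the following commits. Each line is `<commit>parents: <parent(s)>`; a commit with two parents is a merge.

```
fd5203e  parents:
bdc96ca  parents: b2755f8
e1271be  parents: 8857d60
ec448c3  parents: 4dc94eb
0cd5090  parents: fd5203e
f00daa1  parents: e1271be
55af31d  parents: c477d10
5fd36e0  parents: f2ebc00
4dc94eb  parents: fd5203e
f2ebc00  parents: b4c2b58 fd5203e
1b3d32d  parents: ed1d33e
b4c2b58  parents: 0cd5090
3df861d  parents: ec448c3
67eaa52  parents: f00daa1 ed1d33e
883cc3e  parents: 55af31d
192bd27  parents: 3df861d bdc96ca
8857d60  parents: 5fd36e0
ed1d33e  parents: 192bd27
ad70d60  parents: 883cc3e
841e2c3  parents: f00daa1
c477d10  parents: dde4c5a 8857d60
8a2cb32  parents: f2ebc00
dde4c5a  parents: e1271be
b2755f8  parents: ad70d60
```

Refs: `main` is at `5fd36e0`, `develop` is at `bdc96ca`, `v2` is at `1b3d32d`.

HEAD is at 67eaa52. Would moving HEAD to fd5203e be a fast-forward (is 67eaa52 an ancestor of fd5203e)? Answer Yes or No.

No

A fast-forward from 67eaa52 to fd5203e is possible iff 67eaa52 is an ancestor of fd5203e.
Ancestors of fd5203e: {fd5203e}.
67eaa52 is not among them, so fast-forward is not possible.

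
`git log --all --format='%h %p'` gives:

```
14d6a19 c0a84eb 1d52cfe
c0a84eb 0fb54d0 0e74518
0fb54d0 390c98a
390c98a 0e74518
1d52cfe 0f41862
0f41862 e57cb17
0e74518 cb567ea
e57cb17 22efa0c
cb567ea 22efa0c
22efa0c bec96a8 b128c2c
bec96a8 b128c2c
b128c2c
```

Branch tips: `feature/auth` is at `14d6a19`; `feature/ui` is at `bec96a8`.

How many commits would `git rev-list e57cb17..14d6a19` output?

8

Reachable from 14d6a19: {0e74518, 0f41862, 0fb54d0, 14d6a19, 1d52cfe, 22efa0c, 390c98a, b128c2c, bec96a8, c0a84eb, cb567ea, e57cb17}.
Reachable from e57cb17: {22efa0c, b128c2c, bec96a8, e57cb17}.
In 14d6a19's history but not e57cb17's: {0e74518, 0f41862, 0fb54d0, 14d6a19, 1d52cfe, 390c98a, c0a84eb, cb567ea} — 8 commits.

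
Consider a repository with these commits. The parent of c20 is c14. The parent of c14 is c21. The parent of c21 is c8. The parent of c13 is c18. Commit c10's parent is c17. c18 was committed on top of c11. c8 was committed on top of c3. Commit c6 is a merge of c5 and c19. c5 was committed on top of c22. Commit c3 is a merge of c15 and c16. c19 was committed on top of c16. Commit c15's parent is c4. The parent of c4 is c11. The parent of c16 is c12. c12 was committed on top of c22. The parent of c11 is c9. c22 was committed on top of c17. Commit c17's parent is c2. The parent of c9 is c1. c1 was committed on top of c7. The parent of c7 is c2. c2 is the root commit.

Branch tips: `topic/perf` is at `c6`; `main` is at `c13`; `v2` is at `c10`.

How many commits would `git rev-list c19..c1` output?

Reachable from c1: {c1, c2, c7}.
Reachable from c19: {c12, c16, c17, c19, c2, c22}.
In c1's history but not c19's: {c1, c7} — 2 commits.

2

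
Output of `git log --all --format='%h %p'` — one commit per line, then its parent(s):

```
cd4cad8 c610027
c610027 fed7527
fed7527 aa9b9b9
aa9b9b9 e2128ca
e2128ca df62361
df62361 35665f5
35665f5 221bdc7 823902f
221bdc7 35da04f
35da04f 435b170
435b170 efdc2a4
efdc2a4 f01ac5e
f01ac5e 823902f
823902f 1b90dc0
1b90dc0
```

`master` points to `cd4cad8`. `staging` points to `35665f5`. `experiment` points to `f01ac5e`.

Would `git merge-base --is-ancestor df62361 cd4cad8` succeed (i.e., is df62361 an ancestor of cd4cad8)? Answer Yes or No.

Ancestors of cd4cad8 (commits reachable by following parents): {1b90dc0, 221bdc7, 35665f5, 35da04f, 435b170, 823902f, aa9b9b9, c610027, cd4cad8, df62361, e2128ca, efdc2a4, f01ac5e, fed7527}.
df62361 is in that set, so it is an ancestor of cd4cad8.

Yes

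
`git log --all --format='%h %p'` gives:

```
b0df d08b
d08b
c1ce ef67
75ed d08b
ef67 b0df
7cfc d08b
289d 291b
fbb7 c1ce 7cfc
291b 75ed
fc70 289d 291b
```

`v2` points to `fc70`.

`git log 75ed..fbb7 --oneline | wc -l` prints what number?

Reachable from fbb7: {7cfc, b0df, c1ce, d08b, ef67, fbb7}.
Reachable from 75ed: {75ed, d08b}.
In fbb7's history but not 75ed's: {7cfc, b0df, c1ce, ef67, fbb7} — 5 commits.

5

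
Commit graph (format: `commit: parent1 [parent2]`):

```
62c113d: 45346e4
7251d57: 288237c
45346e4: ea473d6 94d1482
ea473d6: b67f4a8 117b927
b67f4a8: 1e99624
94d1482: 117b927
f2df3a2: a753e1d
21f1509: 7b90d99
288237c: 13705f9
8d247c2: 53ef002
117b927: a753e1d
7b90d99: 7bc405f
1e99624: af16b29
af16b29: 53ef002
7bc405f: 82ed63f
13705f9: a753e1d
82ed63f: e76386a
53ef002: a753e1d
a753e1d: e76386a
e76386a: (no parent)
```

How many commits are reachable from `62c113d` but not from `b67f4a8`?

5

Reachable from 62c113d: {117b927, 1e99624, 45346e4, 53ef002, 62c113d, 94d1482, a753e1d, af16b29, b67f4a8, e76386a, ea473d6}.
Reachable from b67f4a8: {1e99624, 53ef002, a753e1d, af16b29, b67f4a8, e76386a}.
In 62c113d's history but not b67f4a8's: {117b927, 45346e4, 62c113d, 94d1482, ea473d6} — 5 commits.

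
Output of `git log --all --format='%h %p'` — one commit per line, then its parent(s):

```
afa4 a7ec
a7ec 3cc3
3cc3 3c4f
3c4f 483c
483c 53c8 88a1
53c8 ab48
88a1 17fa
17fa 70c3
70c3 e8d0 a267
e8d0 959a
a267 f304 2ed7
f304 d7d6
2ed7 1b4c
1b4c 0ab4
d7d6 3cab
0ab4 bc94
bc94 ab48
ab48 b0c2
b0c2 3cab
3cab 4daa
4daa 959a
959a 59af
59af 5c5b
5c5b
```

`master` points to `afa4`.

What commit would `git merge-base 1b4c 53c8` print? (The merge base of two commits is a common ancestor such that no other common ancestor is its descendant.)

Ancestors of 1b4c: {0ab4, 1b4c, 3cab, 4daa, 59af, 5c5b, 959a, ab48, b0c2, bc94}.
Ancestors of 53c8: {3cab, 4daa, 53c8, 59af, 5c5b, 959a, ab48, b0c2}.
Common ancestors: {3cab, 4daa, 59af, 5c5b, 959a, ab48, b0c2}.
Among these, ab48 is not an ancestor of any other common ancestor — it is the merge base.

ab48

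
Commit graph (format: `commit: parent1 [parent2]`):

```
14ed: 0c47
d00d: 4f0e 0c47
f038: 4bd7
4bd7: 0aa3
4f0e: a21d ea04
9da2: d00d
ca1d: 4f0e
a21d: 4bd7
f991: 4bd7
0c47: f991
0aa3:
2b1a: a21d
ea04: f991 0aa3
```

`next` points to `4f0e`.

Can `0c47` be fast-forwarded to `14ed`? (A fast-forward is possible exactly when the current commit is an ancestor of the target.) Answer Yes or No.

A fast-forward from 0c47 to 14ed is possible iff 0c47 is an ancestor of 14ed.
Ancestors of 14ed: {0aa3, 0c47, 14ed, 4bd7, f991}.
0c47 is among them, so fast-forward is possible.

Yes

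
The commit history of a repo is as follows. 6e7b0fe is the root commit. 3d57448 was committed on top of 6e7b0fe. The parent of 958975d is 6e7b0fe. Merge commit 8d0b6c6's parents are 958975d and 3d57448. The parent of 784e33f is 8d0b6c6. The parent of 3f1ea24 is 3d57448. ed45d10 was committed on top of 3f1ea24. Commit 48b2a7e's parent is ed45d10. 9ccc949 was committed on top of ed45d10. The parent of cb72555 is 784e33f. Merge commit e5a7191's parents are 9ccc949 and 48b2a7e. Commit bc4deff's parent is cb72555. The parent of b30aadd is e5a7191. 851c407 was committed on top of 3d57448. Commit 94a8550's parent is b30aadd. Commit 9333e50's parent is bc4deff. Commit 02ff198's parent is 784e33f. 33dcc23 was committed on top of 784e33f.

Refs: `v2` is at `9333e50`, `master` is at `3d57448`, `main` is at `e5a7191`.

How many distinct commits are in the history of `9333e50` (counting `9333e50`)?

8

Walking parent pointers from 9333e50: reachable set = {3d57448, 6e7b0fe, 784e33f, 8d0b6c6, 9333e50, 958975d, bc4deff, cb72555}.
That is 8 commits.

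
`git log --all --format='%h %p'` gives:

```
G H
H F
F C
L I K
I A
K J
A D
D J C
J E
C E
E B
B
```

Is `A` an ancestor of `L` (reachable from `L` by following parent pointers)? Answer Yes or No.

Ancestors of L (commits reachable by following parents): {A, B, C, D, E, I, J, K, L}.
A is in that set, so it is an ancestor of L.

Yes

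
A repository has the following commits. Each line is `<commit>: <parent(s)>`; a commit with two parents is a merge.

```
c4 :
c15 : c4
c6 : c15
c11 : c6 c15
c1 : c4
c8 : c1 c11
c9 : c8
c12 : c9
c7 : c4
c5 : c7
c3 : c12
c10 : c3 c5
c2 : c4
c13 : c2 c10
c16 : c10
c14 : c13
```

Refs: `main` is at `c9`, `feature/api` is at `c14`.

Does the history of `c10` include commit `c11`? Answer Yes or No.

Yes

Ancestors of c10 (commits reachable by following parents): {c1, c10, c11, c12, c15, c3, c4, c5, c6, c7, c8, c9}.
c11 is in that set, so it is an ancestor of c10.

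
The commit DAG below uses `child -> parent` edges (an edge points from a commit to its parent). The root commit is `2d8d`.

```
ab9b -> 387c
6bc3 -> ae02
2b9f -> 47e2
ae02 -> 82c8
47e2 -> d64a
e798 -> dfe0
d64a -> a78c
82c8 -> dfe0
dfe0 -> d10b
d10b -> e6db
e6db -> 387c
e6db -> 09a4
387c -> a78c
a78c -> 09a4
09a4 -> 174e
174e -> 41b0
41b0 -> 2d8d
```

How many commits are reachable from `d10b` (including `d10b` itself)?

Walking parent pointers from d10b: reachable set = {09a4, 174e, 2d8d, 387c, 41b0, a78c, d10b, e6db}.
That is 8 commits.

8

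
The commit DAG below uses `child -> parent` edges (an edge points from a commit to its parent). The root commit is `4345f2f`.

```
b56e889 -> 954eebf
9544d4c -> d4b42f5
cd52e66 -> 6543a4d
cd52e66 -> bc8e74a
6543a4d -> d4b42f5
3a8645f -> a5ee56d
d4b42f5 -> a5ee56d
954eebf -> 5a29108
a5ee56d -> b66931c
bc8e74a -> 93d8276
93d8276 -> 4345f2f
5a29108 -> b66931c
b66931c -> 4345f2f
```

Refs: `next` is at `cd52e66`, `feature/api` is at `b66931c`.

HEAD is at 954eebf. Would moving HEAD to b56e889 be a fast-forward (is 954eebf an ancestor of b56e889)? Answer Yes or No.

A fast-forward from 954eebf to b56e889 is possible iff 954eebf is an ancestor of b56e889.
Ancestors of b56e889: {4345f2f, 5a29108, 954eebf, b56e889, b66931c}.
954eebf is among them, so fast-forward is possible.

Yes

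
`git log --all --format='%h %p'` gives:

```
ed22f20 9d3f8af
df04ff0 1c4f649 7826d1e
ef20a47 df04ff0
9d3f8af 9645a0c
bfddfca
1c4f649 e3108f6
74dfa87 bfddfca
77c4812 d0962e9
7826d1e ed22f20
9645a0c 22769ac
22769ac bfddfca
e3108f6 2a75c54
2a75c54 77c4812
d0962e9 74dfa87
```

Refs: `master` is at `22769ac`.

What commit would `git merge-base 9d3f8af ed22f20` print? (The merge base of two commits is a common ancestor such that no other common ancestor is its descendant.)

Ancestors of 9d3f8af: {22769ac, 9645a0c, 9d3f8af, bfddfca}.
Ancestors of ed22f20: {22769ac, 9645a0c, 9d3f8af, bfddfca, ed22f20}.
Common ancestors: {22769ac, 9645a0c, 9d3f8af, bfddfca}.
Among these, 9d3f8af is not an ancestor of any other common ancestor — it is the merge base.

9d3f8af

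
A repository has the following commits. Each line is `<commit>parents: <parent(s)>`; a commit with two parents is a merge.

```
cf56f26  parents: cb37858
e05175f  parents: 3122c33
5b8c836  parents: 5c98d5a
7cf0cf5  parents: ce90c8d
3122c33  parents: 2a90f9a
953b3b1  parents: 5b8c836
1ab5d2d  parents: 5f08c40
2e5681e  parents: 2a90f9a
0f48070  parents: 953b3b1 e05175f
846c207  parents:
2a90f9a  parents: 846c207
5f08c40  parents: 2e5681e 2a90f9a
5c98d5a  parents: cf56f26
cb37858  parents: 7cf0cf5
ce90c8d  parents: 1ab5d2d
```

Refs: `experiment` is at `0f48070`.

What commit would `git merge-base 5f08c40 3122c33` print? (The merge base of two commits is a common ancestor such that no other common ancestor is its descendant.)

2a90f9a

Ancestors of 5f08c40: {2a90f9a, 2e5681e, 5f08c40, 846c207}.
Ancestors of 3122c33: {2a90f9a, 3122c33, 846c207}.
Common ancestors: {2a90f9a, 846c207}.
Among these, 2a90f9a is not an ancestor of any other common ancestor — it is the merge base.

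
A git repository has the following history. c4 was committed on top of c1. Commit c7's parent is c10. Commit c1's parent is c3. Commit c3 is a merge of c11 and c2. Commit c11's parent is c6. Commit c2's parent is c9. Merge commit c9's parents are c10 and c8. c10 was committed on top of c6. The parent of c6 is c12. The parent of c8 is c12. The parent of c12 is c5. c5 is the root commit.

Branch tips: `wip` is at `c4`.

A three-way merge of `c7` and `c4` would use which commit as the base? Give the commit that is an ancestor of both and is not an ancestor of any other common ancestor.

Ancestors of c7: {c10, c12, c5, c6, c7}.
Ancestors of c4: {c1, c10, c11, c12, c2, c3, c4, c5, c6, c8, c9}.
Common ancestors: {c10, c12, c5, c6}.
Among these, c10 is not an ancestor of any other common ancestor — it is the merge base.

c10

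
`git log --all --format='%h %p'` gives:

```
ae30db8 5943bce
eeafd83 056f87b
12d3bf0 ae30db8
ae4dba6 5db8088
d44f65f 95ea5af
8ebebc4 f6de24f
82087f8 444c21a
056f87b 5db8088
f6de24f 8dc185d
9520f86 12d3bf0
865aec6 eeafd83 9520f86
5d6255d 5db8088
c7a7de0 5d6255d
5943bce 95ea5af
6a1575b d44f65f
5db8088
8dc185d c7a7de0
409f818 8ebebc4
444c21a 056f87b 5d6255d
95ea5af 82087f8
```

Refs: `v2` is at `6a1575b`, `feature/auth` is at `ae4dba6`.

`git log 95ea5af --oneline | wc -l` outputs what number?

6

Walking parent pointers from 95ea5af: reachable set = {056f87b, 444c21a, 5d6255d, 5db8088, 82087f8, 95ea5af}.
That is 6 commits.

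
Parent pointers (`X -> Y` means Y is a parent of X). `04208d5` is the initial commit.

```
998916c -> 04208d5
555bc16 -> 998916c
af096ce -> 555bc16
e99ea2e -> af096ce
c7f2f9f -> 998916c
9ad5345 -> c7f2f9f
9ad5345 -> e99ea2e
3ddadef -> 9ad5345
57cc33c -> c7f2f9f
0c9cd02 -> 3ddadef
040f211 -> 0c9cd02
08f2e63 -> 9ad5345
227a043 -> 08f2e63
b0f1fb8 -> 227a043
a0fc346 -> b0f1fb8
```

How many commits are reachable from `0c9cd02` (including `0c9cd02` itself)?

Walking parent pointers from 0c9cd02: reachable set = {04208d5, 0c9cd02, 3ddadef, 555bc16, 998916c, 9ad5345, af096ce, c7f2f9f, e99ea2e}.
That is 9 commits.

9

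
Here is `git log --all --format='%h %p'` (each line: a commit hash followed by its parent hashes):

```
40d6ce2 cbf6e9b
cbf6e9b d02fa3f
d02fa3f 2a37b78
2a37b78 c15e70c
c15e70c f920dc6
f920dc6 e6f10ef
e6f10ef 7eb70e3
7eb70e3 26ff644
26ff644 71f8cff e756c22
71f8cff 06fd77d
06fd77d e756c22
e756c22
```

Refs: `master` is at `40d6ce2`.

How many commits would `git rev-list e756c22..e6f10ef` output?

5

Reachable from e6f10ef: {06fd77d, 26ff644, 71f8cff, 7eb70e3, e6f10ef, e756c22}.
Reachable from e756c22: {e756c22}.
In e6f10ef's history but not e756c22's: {06fd77d, 26ff644, 71f8cff, 7eb70e3, e6f10ef} — 5 commits.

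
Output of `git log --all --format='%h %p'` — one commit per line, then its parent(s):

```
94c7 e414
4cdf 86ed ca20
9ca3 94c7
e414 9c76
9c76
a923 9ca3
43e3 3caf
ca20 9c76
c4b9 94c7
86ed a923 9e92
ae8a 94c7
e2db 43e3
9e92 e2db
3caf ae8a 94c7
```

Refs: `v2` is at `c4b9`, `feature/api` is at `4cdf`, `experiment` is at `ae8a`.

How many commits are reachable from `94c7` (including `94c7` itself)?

Walking parent pointers from 94c7: reachable set = {94c7, 9c76, e414}.
That is 3 commits.

3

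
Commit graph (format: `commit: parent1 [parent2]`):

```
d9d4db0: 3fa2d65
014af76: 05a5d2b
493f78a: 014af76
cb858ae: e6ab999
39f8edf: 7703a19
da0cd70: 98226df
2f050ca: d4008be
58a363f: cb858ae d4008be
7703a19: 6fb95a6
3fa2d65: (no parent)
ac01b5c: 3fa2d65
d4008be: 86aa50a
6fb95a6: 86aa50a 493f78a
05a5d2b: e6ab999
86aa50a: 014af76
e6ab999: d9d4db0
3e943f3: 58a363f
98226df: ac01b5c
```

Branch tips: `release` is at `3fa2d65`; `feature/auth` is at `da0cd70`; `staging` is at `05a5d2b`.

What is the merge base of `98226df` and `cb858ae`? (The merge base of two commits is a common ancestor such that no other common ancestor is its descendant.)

Ancestors of 98226df: {3fa2d65, 98226df, ac01b5c}.
Ancestors of cb858ae: {3fa2d65, cb858ae, d9d4db0, e6ab999}.
Common ancestors: {3fa2d65}.
The only common ancestor is 3fa2d65, so it is the merge base.

3fa2d65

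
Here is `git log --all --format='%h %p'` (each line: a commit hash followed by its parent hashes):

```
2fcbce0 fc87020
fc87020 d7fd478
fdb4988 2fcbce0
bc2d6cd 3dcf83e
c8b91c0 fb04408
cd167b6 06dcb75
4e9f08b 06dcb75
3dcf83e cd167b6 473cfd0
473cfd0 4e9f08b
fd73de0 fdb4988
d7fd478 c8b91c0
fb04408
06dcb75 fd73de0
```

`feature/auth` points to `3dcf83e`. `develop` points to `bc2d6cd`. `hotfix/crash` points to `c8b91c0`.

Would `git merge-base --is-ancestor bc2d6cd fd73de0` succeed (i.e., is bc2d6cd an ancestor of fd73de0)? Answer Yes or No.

Ancestors of fd73de0: {2fcbce0, c8b91c0, d7fd478, fb04408, fc87020, fd73de0, fdb4988}.
bc2d6cd is not in that set, so it is not an ancestor of fd73de0.

No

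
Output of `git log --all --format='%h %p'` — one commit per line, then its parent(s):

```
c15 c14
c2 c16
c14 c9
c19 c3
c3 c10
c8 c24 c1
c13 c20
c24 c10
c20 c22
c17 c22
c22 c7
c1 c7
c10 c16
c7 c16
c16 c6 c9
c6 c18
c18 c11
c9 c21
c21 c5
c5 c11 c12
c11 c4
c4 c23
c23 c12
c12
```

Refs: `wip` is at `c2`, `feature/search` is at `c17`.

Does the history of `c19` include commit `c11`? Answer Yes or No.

Ancestors of c19 (commits reachable by following parents): {c10, c11, c12, c16, c18, c19, c21, c23, c3, c4, c5, c6, c9}.
c11 is in that set, so it is an ancestor of c19.

Yes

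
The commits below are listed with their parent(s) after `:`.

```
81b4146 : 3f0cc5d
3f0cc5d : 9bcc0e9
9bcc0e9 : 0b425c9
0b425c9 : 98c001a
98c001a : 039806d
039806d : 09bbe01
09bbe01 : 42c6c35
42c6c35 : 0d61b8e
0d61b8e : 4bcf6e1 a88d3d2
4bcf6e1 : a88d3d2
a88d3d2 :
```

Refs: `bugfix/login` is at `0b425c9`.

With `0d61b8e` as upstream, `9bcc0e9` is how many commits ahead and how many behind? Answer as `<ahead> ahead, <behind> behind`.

Reachable from 9bcc0e9: {039806d, 09bbe01, 0b425c9, 0d61b8e, 42c6c35, 4bcf6e1, 98c001a, 9bcc0e9, a88d3d2}.
Reachable from 0d61b8e: {0d61b8e, 4bcf6e1, a88d3d2}.
Only in 9bcc0e9's history (ahead): {039806d, 09bbe01, 0b425c9, 42c6c35, 98c001a, 9bcc0e9} — 6.
Only in 0d61b8e's history (behind): {} — 0.

6 ahead, 0 behind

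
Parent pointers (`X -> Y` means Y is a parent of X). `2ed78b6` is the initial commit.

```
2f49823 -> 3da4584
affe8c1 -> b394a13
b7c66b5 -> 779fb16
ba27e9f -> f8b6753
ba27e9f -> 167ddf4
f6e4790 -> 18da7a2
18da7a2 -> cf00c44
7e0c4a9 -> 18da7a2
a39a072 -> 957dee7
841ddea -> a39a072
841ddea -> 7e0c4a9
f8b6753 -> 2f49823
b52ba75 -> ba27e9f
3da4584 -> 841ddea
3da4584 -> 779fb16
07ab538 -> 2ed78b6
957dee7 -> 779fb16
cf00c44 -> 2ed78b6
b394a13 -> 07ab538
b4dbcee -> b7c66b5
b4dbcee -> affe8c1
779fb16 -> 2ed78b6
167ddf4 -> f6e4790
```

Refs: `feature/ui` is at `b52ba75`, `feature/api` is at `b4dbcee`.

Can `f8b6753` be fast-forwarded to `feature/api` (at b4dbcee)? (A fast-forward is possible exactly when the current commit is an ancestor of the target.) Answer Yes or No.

A fast-forward from f8b6753 to b4dbcee is possible iff f8b6753 is an ancestor of b4dbcee.
Ancestors of b4dbcee: {07ab538, 2ed78b6, 779fb16, affe8c1, b394a13, b4dbcee, b7c66b5}.
f8b6753 is not among them, so fast-forward is not possible.

No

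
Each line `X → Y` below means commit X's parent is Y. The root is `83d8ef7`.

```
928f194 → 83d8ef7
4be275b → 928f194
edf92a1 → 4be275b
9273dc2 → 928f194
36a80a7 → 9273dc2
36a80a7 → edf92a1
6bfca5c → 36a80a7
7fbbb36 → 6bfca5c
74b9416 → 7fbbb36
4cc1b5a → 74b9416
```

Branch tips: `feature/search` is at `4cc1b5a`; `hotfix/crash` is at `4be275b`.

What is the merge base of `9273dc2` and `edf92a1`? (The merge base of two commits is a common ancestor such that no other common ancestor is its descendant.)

Ancestors of 9273dc2: {83d8ef7, 9273dc2, 928f194}.
Ancestors of edf92a1: {4be275b, 83d8ef7, 928f194, edf92a1}.
Common ancestors: {83d8ef7, 928f194}.
Among these, 928f194 is not an ancestor of any other common ancestor — it is the merge base.

928f194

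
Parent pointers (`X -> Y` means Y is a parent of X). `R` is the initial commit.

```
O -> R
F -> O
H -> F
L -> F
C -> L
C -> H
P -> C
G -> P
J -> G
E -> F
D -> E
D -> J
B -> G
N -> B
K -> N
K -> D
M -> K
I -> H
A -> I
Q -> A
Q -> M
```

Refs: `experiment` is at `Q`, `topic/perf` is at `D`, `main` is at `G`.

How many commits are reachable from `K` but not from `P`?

7

Reachable from K: {B, C, D, E, F, G, H, J, K, L, N, O, P, R}.
Reachable from P: {C, F, H, L, O, P, R}.
In K's history but not P's: {B, D, E, G, J, K, N} — 7 commits.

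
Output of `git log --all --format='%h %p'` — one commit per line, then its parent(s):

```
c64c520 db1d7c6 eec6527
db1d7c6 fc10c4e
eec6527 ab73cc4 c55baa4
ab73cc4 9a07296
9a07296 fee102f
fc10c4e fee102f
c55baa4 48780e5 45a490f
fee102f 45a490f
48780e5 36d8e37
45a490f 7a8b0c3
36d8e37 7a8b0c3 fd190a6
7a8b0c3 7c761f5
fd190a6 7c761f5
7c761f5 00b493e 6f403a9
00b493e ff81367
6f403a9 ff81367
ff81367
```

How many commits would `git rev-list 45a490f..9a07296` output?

2

Reachable from 9a07296: {00b493e, 45a490f, 6f403a9, 7a8b0c3, 7c761f5, 9a07296, fee102f, ff81367}.
Reachable from 45a490f: {00b493e, 45a490f, 6f403a9, 7a8b0c3, 7c761f5, ff81367}.
In 9a07296's history but not 45a490f's: {9a07296, fee102f} — 2 commits.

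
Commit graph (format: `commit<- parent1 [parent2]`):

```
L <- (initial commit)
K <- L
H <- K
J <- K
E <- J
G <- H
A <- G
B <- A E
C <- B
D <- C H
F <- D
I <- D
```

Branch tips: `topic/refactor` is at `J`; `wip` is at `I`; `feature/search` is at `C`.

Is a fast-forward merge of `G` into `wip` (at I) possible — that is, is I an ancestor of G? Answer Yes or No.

No

A fast-forward from I to G is possible iff I is an ancestor of G.
Ancestors of G: {G, H, K, L}.
I is not among them, so fast-forward is not possible.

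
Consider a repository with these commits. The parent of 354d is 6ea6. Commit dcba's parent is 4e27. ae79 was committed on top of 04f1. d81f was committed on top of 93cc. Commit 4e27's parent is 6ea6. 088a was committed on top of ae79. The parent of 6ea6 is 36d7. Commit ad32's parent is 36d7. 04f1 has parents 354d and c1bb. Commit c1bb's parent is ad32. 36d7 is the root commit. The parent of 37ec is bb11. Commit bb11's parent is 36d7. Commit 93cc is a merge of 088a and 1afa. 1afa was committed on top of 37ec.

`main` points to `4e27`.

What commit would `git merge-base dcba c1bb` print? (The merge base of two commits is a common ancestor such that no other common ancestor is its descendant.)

36d7

Ancestors of dcba: {36d7, 4e27, 6ea6, dcba}.
Ancestors of c1bb: {36d7, ad32, c1bb}.
Common ancestors: {36d7}.
The only common ancestor is 36d7, so it is the merge base.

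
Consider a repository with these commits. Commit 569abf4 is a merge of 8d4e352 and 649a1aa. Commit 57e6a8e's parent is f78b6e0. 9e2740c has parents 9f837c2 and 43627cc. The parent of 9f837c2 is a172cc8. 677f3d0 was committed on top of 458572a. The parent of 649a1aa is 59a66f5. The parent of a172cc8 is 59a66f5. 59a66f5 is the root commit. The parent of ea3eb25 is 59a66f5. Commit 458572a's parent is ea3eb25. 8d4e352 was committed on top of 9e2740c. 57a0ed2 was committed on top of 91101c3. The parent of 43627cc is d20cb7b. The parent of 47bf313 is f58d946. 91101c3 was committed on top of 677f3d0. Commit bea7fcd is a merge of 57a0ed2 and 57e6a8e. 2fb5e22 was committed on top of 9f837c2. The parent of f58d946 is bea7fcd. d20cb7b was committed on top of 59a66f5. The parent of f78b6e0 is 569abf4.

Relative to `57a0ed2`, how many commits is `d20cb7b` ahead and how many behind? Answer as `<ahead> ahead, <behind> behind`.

Reachable from d20cb7b: {59a66f5, d20cb7b}.
Reachable from 57a0ed2: {458572a, 57a0ed2, 59a66f5, 677f3d0, 91101c3, ea3eb25}.
Only in d20cb7b's history (ahead): {d20cb7b} — 1.
Only in 57a0ed2's history (behind): {458572a, 57a0ed2, 677f3d0, 91101c3, ea3eb25} — 5.

1 ahead, 5 behind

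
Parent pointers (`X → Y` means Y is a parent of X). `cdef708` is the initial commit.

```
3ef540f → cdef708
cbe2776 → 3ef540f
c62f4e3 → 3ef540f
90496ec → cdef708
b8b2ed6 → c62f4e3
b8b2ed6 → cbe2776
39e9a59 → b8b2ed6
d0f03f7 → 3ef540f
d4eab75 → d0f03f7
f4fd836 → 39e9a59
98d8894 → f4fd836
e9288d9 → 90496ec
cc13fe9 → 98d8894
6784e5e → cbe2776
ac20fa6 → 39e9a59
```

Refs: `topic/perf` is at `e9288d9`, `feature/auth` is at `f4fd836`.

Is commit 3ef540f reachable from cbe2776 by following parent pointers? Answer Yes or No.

Yes

Ancestors of cbe2776 (commits reachable by following parents): {3ef540f, cbe2776, cdef708}.
3ef540f is in that set, so it is an ancestor of cbe2776.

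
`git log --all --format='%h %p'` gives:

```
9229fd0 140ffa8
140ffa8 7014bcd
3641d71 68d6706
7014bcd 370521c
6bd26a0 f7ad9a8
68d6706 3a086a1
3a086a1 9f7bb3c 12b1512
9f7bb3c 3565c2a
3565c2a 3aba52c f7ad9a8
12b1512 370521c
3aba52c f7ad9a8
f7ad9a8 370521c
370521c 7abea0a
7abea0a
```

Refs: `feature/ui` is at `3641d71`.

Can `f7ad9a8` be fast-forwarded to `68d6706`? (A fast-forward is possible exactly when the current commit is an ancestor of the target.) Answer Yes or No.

Yes

A fast-forward from f7ad9a8 to 68d6706 is possible iff f7ad9a8 is an ancestor of 68d6706.
Ancestors of 68d6706: {12b1512, 3565c2a, 370521c, 3a086a1, 3aba52c, 68d6706, 7abea0a, 9f7bb3c, f7ad9a8}.
f7ad9a8 is among them, so fast-forward is possible.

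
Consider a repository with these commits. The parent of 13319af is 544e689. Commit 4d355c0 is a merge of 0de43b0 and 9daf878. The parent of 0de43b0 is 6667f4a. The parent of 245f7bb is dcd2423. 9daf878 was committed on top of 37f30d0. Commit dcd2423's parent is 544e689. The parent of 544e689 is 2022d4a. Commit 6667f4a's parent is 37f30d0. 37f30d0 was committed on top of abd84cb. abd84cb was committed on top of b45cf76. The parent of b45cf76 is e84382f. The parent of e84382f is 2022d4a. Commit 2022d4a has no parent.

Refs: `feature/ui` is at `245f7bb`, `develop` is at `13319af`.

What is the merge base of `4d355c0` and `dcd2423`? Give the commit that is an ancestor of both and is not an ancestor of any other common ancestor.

Ancestors of 4d355c0: {0de43b0, 2022d4a, 37f30d0, 4d355c0, 6667f4a, 9daf878, abd84cb, b45cf76, e84382f}.
Ancestors of dcd2423: {2022d4a, 544e689, dcd2423}.
Common ancestors: {2022d4a}.
The only common ancestor is 2022d4a, so it is the merge base.

2022d4a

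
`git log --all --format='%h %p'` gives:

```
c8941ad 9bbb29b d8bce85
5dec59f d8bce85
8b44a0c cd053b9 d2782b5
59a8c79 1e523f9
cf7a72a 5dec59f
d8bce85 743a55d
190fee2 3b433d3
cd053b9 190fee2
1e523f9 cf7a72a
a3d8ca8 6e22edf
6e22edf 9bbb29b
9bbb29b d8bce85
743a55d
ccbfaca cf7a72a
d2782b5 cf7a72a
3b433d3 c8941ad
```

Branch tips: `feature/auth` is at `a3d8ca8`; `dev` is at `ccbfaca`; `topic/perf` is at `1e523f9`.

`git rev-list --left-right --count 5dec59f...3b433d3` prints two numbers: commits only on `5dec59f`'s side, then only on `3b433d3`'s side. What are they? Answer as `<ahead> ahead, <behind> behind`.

1 ahead, 3 behind

Reachable from 5dec59f: {5dec59f, 743a55d, d8bce85}.
Reachable from 3b433d3: {3b433d3, 743a55d, 9bbb29b, c8941ad, d8bce85}.
Only in 5dec59f's history (ahead): {5dec59f} — 1.
Only in 3b433d3's history (behind): {3b433d3, 9bbb29b, c8941ad} — 3.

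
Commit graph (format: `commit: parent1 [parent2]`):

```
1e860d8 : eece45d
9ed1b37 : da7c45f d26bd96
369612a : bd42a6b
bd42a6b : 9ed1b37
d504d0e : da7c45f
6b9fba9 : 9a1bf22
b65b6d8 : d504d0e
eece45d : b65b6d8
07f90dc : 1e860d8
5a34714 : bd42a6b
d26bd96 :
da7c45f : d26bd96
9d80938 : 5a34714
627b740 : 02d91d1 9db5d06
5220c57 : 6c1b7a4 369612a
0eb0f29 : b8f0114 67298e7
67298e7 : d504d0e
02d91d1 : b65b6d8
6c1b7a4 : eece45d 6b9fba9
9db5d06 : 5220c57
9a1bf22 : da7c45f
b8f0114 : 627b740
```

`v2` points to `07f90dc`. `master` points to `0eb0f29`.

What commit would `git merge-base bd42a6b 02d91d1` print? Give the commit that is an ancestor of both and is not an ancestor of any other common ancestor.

da7c45f

Ancestors of bd42a6b: {9ed1b37, bd42a6b, d26bd96, da7c45f}.
Ancestors of 02d91d1: {02d91d1, b65b6d8, d26bd96, d504d0e, da7c45f}.
Common ancestors: {d26bd96, da7c45f}.
Among these, da7c45f is not an ancestor of any other common ancestor — it is the merge base.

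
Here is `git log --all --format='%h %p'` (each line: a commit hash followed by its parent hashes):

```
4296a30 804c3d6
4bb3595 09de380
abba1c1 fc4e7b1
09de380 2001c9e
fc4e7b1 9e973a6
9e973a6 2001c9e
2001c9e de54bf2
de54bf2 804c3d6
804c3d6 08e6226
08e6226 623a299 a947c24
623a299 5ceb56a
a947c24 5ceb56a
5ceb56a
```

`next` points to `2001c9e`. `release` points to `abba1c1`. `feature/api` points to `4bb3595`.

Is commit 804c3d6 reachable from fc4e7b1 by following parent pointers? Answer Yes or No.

Ancestors of fc4e7b1 (commits reachable by following parents): {08e6226, 2001c9e, 5ceb56a, 623a299, 804c3d6, 9e973a6, a947c24, de54bf2, fc4e7b1}.
804c3d6 is in that set, so it is an ancestor of fc4e7b1.

Yes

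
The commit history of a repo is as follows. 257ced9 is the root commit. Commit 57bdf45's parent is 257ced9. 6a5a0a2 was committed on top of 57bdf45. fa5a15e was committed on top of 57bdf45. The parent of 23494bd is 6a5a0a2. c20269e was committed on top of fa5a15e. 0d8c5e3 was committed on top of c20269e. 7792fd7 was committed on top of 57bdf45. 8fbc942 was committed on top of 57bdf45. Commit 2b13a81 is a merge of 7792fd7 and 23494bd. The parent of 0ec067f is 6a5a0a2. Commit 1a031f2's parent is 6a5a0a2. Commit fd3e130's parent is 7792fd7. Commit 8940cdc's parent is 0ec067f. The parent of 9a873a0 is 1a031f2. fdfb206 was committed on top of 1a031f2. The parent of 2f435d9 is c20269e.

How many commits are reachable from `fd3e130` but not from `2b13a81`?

1

Reachable from fd3e130: {257ced9, 57bdf45, 7792fd7, fd3e130}.
Reachable from 2b13a81: {23494bd, 257ced9, 2b13a81, 57bdf45, 6a5a0a2, 7792fd7}.
In fd3e130's history but not 2b13a81's: {fd3e130} — 1 commit.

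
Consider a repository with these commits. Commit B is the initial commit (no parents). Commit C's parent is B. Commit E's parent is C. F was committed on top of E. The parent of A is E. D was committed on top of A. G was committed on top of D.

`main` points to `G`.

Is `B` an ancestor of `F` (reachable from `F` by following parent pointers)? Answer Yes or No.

Ancestors of F (commits reachable by following parents): {B, C, E, F}.
B is in that set, so it is an ancestor of F.

Yes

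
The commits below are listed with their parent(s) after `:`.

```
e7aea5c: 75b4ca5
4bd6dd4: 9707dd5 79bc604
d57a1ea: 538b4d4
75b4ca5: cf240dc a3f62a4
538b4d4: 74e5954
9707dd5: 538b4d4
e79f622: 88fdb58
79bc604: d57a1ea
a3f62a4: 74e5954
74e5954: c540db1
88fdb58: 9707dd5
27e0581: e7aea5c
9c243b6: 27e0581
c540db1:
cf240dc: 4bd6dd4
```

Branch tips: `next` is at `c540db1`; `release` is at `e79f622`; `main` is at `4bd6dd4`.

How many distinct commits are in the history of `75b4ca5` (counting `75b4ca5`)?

10

Walking parent pointers from 75b4ca5: reachable set = {4bd6dd4, 538b4d4, 74e5954, 75b4ca5, 79bc604, 9707dd5, a3f62a4, c540db1, cf240dc, d57a1ea}.
That is 10 commits.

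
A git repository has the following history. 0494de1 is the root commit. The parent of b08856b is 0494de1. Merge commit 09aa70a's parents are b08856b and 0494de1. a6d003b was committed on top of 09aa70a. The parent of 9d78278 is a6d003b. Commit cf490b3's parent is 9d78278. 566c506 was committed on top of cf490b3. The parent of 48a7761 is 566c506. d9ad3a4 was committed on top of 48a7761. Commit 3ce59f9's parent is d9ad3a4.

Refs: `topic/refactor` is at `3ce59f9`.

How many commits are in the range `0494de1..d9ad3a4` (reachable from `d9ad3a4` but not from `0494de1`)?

8

Reachable from d9ad3a4: {0494de1, 09aa70a, 48a7761, 566c506, 9d78278, a6d003b, b08856b, cf490b3, d9ad3a4}.
Reachable from 0494de1: {0494de1}.
In d9ad3a4's history but not 0494de1's: {09aa70a, 48a7761, 566c506, 9d78278, a6d003b, b08856b, cf490b3, d9ad3a4} — 8 commits.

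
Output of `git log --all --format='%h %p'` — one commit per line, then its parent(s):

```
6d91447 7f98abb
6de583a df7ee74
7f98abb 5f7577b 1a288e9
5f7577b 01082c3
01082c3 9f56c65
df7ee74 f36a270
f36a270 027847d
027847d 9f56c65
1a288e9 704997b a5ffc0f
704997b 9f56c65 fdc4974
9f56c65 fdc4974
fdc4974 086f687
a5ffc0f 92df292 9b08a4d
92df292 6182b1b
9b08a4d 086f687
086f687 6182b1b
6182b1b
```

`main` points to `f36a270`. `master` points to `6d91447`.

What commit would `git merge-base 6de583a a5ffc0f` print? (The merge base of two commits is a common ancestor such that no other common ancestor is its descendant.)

086f687

Ancestors of 6de583a: {027847d, 086f687, 6182b1b, 6de583a, 9f56c65, df7ee74, f36a270, fdc4974}.
Ancestors of a5ffc0f: {086f687, 6182b1b, 92df292, 9b08a4d, a5ffc0f}.
Common ancestors: {086f687, 6182b1b}.
Among these, 086f687 is not an ancestor of any other common ancestor — it is the merge base.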